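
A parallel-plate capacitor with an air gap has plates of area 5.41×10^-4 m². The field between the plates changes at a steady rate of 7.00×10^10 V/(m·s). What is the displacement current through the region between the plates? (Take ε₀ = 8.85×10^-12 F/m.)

3.35×10^-4 A

With a uniform field, Φ_E = EA, so I_d = ε₀ A dE/dt = 3.35×10^-4 A.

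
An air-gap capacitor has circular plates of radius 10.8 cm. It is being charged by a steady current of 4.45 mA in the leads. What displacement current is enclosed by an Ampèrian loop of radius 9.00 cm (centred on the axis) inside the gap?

No conduction current crosses the gap, so I_d there equals the 4.45×10^-3 A in the leads.
Since J_d is uniform, the enclosed fraction is (r/R)² = 0.6944, giving I_d,enc = 3.09×10^-3 A.

3.09×10^-3 A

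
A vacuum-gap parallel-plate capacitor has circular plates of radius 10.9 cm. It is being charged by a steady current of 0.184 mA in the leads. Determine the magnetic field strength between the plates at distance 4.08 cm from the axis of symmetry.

Between the plates the displacement current equals the wire current: I_d = 0.184 mA = 1.84×10^-4 A.
An Ampèrian loop of radius r encloses a fraction (r/R)² of I_d. Then B·2πr = μ₀ I_d (r/R)², giving B = μ₀ I_d r/(2πR²) = 1.26×10^-10 T.

1.26×10^-10 T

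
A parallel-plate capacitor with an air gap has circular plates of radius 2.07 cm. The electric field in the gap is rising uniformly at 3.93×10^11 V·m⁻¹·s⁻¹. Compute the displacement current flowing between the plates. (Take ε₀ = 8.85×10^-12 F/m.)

The displacement current is ε₀ times dΦ_E/dt = ε₀ A dE/dt = (8.85×10^-12)(1.346×10^-3)(3.93×10^11) = 4.68×10^-3 A.

4.68×10^-3 A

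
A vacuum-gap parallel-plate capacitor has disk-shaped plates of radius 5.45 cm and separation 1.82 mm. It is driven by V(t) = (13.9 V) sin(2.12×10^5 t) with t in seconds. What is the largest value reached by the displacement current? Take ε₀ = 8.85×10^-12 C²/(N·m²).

The displacement current equals the conduction current C dV/dt, which peaks at C V₀ ω.
With C = ε₀A/d = (8.85×10^-12)(9.331×10^-3)/(1.82×10^-3) = 4.537×10^-11 F and ω = 2.12×10^5 rad/s, I_d,max = (4.537×10^-11)(13.9)(2.12×10^5) = 1.34×10^-4 A.

1.34×10^-4 A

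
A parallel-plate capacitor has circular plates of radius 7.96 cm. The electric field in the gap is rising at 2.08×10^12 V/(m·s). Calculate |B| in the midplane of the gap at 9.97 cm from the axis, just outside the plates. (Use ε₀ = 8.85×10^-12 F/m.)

I_d = ε₀ dΦ_E/dt = ε₀ πR² (dE/dt) = (8.85×10^-12)(0.01991)(2.08×10^12) = 0.3665 A through the full plate area.
For r ≥ R the full I_d is enclosed: B = μ₀ I_d/(2πr) = (4π×10^-7)(0.3665)/(2π·0.0997) = 7.35×10^-7 T.

7.35×10^-7 T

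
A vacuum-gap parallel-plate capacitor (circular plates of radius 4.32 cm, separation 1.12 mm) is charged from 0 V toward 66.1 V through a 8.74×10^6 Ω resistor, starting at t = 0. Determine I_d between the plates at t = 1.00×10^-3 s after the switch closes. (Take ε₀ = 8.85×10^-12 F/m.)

6.40×10^-7 A

C = ε₀A/d = (8.85×10^-12)(5.863×10^-3)/(1.12×10^-3) = 4.633×10^-11 F and τ = RC = 4.049×10^-4 s. I_d in the gap equals the RC charging current.
I_d(t) = (V₀/R) e^(−t/τ) = 7.563×10^-6 · e^(−2.470) = 6.40×10^-7 A.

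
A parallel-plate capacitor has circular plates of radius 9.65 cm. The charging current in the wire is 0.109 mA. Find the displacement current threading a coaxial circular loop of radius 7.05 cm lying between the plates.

No conduction current crosses the gap, so I_d there equals the 1.09×10^-4 A in the leads.
Since J_d is uniform, the enclosed fraction is (r/R)² = 0.5337, giving I_d,enc = 5.82×10^-5 A.

5.82×10^-5 A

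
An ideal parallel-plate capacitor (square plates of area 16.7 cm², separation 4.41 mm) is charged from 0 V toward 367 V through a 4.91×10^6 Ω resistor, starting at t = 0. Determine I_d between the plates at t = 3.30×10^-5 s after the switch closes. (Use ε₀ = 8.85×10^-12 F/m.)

With C = ε₀A/d = (8.85×10^-12)(1.67×10^-3)/(4.41×10^-3) = 3.351×10^-12 F, the time constant is τ = RC = 1.645×10^-5 s, so t/τ = 2.006 and e^(−t/τ) = 0.1345.
I_d = I_cond = (V₀/R) e^(−t/τ) = (7.475×10^-5)(0.1345) = 1.01×10^-5 A.

1.01×10^-5 A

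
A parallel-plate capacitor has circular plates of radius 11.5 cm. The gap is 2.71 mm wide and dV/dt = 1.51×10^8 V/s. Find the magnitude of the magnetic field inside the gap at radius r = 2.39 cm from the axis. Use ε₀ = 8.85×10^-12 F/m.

7.41×10^-9 T

With E = V/d, dE/dt = 5.572×10^10 V/(m·s) and πR² = 0.04155 m², giving I_d = ε₀ πR² dE/dt = 0.02049 A.
∮B·dl = μ₀ I_d,enc with I_d,enc = I_d r²/R² = 8.850×10^-4 A; so B = μ₀ I_d,enc/(2πr) = 7.41×10^-9 T.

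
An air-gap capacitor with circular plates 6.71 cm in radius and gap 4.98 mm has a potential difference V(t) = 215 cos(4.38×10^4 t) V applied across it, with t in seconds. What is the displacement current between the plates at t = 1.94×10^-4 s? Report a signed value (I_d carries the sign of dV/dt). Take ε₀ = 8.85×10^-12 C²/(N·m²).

dV/dt = (215)(4.38×10^4)·−sin(8.4972) = -7.535×10^6 V/s.
I_d = C dV/dt with C = ε₀A/d = (8.85×10^-12)(0.01414)/(4.98×10^-3) = 2.513×10^-11 F, so I_d = (2.513×10^-11)(-7.535×10^6) = -1.89×10^-4 A.

-1.89×10^-4 A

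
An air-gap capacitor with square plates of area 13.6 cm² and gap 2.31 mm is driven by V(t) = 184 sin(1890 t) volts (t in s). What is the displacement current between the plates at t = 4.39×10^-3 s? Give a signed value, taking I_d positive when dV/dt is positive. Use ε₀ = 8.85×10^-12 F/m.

-7.77×10^-7 A

dE/dt = (V₀ω/d)·cos(ωt) with ωt = 8.2971 rad: (184)(1890)(-0.4288)/(2.31×10^-3) = -6.455×10^7 V/(m·s).
I_d = ε₀ A dE/dt = (8.85×10^-12)(1.36×10^-3)(-6.455×10^7) = -7.77×10^-7 A.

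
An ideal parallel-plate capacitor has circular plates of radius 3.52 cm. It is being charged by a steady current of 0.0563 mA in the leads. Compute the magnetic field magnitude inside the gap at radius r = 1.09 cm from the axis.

9.91×10^-11 T

By continuity the displacement current in the gap matches the conduction current: I_d = 5.63×10^-5 A.
An Ampèrian loop of radius r encloses a fraction (r/R)² of I_d. Then B·2πr = μ₀ I_d (r/R)², giving B = μ₀ I_d r/(2πR²) = 9.91×10^-11 T.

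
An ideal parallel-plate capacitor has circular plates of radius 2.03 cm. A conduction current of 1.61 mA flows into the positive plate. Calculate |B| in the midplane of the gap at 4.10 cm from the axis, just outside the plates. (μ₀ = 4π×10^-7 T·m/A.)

No conduction current crosses the gap, so I_d there equals the 1.61×10^-3 A in the leads.
Outside the plates the loop encloses all of I_d, so B·2πr = μ₀ I_d and B = 7.85×10^-9 T.

7.85×10^-9 T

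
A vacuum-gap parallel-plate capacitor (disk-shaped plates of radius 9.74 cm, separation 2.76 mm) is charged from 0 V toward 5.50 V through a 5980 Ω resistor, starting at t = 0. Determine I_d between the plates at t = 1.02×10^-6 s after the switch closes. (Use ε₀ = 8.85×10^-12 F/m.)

C = ε₀A/d = (8.85×10^-12)(0.02980)/(2.76×10^-3) = 9.555×10^-11 F, so τ = RC = 5.714×10^-7 s.
The conduction current is I(t) = (V₀/R) e^(−t/τ), and the displacement current between the plates equals it.
t/τ = 1.785; I_d = (5.50/5980) · e^(−1.785) = (9.197×10^-4)(0.1678) = 1.54×10^-4 A.

1.54×10^-4 A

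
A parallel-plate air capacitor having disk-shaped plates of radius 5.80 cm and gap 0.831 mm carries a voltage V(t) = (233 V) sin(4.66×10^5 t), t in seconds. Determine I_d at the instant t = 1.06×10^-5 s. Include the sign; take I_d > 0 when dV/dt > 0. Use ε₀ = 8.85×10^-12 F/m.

dV/dt = (233)(4.66×10^5)·cos(4.9396) = 2.446×10^7 V/s.
I_d = C dV/dt with C = ε₀A/d = (8.85×10^-12)(0.01057)/(8.31×10^-4) = 1.126×10^-10 F, so I_d = (1.126×10^-10)(2.446×10^7) = 2.75×10^-3 A.

2.75×10^-3 A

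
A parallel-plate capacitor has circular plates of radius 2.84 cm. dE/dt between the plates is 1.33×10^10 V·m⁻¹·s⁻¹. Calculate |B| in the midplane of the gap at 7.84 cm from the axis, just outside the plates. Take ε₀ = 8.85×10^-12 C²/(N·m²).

I_d = ε₀ dΦ_E/dt = ε₀ πR² (dE/dt) = (8.85×10^-12)(2.534×10^-3)(1.33×10^10) = 2.983×10^-4 A through the full plate area.
With r > R the enclosed displacement current is the full I_d; B = μ₀ I_d / (2πr) = 7.61×10^-10 T.

7.61×10^-10 T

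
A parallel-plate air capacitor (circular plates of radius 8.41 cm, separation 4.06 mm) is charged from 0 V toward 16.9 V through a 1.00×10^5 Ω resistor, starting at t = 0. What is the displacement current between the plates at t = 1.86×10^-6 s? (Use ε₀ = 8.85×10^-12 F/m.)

C = ε₀A/d = (8.85×10^-12)(0.02222)/(4.06×10^-3) = 4.844×10^-11 F, so τ = RC = 4.844×10^-6 s.
The conduction current is I(t) = (V₀/R) e^(−t/τ), and the displacement current between the plates equals it.
t/τ = 0.3840; I_d = (16.9/1.00×10^5) · e^(−0.3840) = (1.690×10^-4)(0.6811) = 1.15×10^-4 A.

1.15×10^-4 A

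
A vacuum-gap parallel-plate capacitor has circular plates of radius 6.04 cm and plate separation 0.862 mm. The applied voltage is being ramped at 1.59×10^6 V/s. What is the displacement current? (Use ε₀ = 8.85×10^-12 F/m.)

1.87×10^-4 A

E = V/d so dE/dt = (dV/dt)/d = 1.845×10^9 V/(m·s), and I_d = ε₀ A dE/dt = (8.85×10^-12)(0.01146)(1.845×10^9) = 1.87×10^-4 A.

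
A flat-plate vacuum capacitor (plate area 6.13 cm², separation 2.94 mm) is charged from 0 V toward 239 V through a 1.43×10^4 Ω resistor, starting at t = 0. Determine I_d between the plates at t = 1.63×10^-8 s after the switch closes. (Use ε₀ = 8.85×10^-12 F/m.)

9.01×10^-3 A

C = ε₀A/d = (8.85×10^-12)(6.13×10^-4)/(2.94×10^-3) = 1.845×10^-12 F and τ = RC = 2.638×10^-8 s. I_d in the gap equals the RC charging current.
I_d(t) = (V₀/R) e^(−t/τ) = 0.01671 · e^(−0.6179) = 9.01×10^-3 A.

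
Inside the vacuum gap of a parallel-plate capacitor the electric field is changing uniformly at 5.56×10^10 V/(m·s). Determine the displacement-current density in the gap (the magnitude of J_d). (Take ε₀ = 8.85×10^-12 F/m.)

0.492 A/m²

The displacement-current density is ε₀ ∂E/∂t = (8.85×10^-12)(5.56×10^10) = 0.492 A/m².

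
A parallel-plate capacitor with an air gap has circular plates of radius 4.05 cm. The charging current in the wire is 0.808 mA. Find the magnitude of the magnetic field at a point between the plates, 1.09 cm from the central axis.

1.07×10^-9 T

Between the plates the displacement current equals the wire current: I_d = 0.808 mA = 8.08×10^-4 A.
∮B·dl = μ₀ I_d,enc with I_d,enc = I_d r²/R² = 5.853×10^-5 A; so B = μ₀ I_d,enc/(2πr) = 1.07×10^-9 T.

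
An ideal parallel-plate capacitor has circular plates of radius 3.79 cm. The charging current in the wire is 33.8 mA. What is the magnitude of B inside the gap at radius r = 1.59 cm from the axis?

7.48×10^-8 T

By continuity the displacement current in the gap matches the conduction current: I_d = 0.0338 A.
For r < R the Ampère–Maxwell law gives B(2πr) = μ₀ I_d (r²/R²), so B = μ₀ I_d r/(2πR²) = (4π×10^-7)(0.0338)(0.0159)/(2π·0.0379²) = 7.48×10^-8 T.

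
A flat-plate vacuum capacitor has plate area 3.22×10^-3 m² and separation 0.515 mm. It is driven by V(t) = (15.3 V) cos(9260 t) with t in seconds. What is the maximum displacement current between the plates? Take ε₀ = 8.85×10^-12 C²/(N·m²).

The displacement current equals the conduction current C dV/dt, which peaks at C V₀ ω.
With C = ε₀A/d = (8.85×10^-12)(3.22×10^-3)/(5.15×10^-4) = 5.533×10^-11 F and ω = 9260 rad/s, I_d,max = (5.533×10^-11)(15.3)(9260) = 7.84×10^-6 A.

7.84×10^-6 A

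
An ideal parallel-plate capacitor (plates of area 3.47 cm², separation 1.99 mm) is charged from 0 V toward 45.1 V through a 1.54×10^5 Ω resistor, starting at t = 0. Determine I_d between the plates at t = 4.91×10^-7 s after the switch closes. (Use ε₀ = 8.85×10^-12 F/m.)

3.71×10^-5 A

C = ε₀A/d = (8.85×10^-12)(3.47×10^-4)/(1.99×10^-3) = 1.543×10^-12 F and τ = RC = 2.376×10^-7 s. I_d in the gap equals the RC charging current.
I_d(t) = (V₀/R) e^(−t/τ) = 2.929×10^-4 · e^(−2.066) = 3.71×10^-5 A.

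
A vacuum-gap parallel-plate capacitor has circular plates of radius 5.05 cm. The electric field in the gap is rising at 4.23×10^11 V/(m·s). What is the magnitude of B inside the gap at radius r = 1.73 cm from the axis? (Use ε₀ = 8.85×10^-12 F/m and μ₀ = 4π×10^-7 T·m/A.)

I_d = ε₀ dΦ_E/dt = ε₀ πR² (dE/dt) = (8.85×10^-12)(8.012×10^-3)(4.23×10^11) = 0.02999 A through the full plate area.
For r < R the Ampère–Maxwell law gives B(2πr) = μ₀ I_d (r²/R²), so B = μ₀ I_d r/(2πR²) = (4π×10^-7)(0.02999)(0.0173)/(2π·0.0505²) = 4.07×10^-8 T.

4.07×10^-8 T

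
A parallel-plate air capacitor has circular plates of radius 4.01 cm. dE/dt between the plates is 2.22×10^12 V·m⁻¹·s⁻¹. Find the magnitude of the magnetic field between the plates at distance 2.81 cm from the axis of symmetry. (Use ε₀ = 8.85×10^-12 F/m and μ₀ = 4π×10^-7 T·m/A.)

I_d = ε₀ dΦ_E/dt = ε₀ πR² (dE/dt) = (8.85×10^-12)(5.052×10^-3)(2.22×10^12) = 0.09926 A through the full plate area.
∮B·dl = μ₀ I_d,enc with I_d,enc = I_d r²/R² = 0.04874 A; so B = μ₀ I_d,enc/(2πr) = 3.47×10^-7 T.

3.47×10^-7 T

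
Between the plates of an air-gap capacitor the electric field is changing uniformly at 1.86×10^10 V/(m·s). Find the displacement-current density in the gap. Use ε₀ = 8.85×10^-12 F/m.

0.165 A/m²

J_d = ε₀ ∂E/∂t, so J_d = 0.165 A/m².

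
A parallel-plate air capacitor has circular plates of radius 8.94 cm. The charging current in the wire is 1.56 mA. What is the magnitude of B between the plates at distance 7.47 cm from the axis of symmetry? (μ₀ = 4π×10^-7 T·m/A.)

2.92×10^-9 T

No conduction current crosses the gap, so I_d there equals the 1.56×10^-3 A in the leads.
For r < R the Ampère–Maxwell law gives B(2πr) = μ₀ I_d (r²/R²), so B = μ₀ I_d r/(2πR²) = (4π×10^-7)(1.56×10^-3)(0.0747)/(2π·0.0894²) = 2.92×10^-9 T.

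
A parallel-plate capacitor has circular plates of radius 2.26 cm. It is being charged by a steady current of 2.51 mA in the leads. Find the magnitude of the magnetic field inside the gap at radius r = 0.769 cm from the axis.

7.56×10^-9 T

Between the plates the displacement current equals the wire current: I_d = 2.51 mA = 2.51×10^-3 A.
For r < R the Ampère–Maxwell law gives B(2πr) = μ₀ I_d (r²/R²), so B = μ₀ I_d r/(2πR²) = (4π×10^-7)(2.51×10^-3)(7.69×10^-3)/(2π·0.0226²) = 7.56×10^-9 T.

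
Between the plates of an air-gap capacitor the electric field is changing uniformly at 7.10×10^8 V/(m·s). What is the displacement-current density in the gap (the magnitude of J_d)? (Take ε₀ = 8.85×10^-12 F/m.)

The displacement-current density is ε₀ ∂E/∂t = (8.85×10^-12)(7.10×10^8) = 6.28×10^-3 A/m².

6.28×10^-3 A/m²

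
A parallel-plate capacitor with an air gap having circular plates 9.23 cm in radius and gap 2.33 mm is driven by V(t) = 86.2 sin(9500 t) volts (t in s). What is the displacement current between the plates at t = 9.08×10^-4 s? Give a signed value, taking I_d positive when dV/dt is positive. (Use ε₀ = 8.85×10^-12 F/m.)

-5.81×10^-5 A

dE/dt = (V₀ω/d)·cos(ωt) with ωt = 8.626 rad: (86.2)(9500)(-0.6976)/(2.33×10^-3) = -2.452×10^8 V/(m·s).
I_d = ε₀ A dE/dt = (8.85×10^-12)(0.02676)(-2.452×10^8) = -5.81×10^-5 A.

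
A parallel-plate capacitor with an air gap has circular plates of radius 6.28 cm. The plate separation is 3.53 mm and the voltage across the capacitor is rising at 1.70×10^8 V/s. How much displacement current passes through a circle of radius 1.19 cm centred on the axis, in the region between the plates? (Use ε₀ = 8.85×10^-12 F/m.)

With E = V/d, dE/dt = 4.816×10^10 V/(m·s) and πR² = 0.01239 m², giving I_d = ε₀ πR² dE/dt = 5.281×10^-3 A.
Through an area πr² the displacement current is I_d·(πr²/πR²) = I_d (r/R)² = 1.90×10^-4 A.

1.90×10^-4 A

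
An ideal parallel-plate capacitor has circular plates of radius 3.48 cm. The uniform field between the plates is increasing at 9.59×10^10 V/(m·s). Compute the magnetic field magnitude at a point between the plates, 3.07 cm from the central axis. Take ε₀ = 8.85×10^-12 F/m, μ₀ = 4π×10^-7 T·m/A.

Total displacement current: I_d = ε₀(πR²)(dE/dt) = (8.85×10^-12)(3.805×10^-3)(9.59×10^10) = 3.229×10^-3 A.
∮B·dl = μ₀ I_d,enc with I_d,enc = I_d r²/R² = 2.513×10^-3 A; so B = μ₀ I_d,enc/(2πr) = 1.64×10^-8 T.

1.64×10^-8 T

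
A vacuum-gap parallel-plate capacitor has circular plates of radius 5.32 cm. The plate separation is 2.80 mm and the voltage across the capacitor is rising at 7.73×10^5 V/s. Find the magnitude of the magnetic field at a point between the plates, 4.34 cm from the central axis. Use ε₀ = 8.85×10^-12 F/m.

With E = V/d, dE/dt = 2.761×10^8 V/(m·s) and πR² = 8.891×10^-3 m², giving I_d = ε₀ πR² dE/dt = 2.173×10^-5 A.
For r < R the Ampère–Maxwell law gives B(2πr) = μ₀ I_d (r²/R²), so B = μ₀ I_d r/(2πR²) = (4π×10^-7)(2.173×10^-5)(0.0434)/(2π·0.0532²) = 6.66×10^-11 T.

6.66×10^-11 T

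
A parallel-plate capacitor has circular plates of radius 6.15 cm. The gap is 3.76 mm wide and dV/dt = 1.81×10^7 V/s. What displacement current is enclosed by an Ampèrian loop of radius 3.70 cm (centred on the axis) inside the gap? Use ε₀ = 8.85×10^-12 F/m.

1.83×10^-4 A

I_d = C dV/dt with C = ε₀πR²/d = 2.796×10^-11 F, so I_d = (2.796×10^-11)(1.81×10^7) = 5.061×10^-4 A.
Since J_d is uniform, the enclosed fraction is (r/R)² = 0.3620, giving I_d,enc = 1.83×10^-4 A.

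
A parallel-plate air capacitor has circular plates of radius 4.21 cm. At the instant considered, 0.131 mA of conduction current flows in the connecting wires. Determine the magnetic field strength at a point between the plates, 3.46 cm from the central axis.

By continuity the displacement current in the gap matches the conduction current: I_d = 1.31×10^-4 A.
∮B·dl = μ₀ I_d,enc with I_d,enc = I_d r²/R² = 8.848×10^-5 A; so B = μ₀ I_d,enc/(2πr) = 5.11×10^-10 T.

5.11×10^-10 T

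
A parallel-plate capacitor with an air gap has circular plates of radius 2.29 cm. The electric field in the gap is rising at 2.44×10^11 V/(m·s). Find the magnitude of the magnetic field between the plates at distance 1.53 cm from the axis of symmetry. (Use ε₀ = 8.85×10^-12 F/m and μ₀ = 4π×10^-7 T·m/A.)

Total displacement current: I_d = ε₀(πR²)(dE/dt) = (8.85×10^-12)(1.647×10^-3)(2.44×10^11) = 3.557×10^-3 A.
For r < R the Ampère–Maxwell law gives B(2πr) = μ₀ I_d (r²/R²), so B = μ₀ I_d r/(2πR²) = (4π×10^-7)(3.557×10^-3)(0.0153)/(2π·0.0229²) = 2.08×10^-8 T.

2.08×10^-8 T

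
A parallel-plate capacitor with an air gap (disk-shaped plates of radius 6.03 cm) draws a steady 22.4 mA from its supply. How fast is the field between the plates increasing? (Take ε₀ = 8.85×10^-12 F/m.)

2.22×10^11 V/(m·s)

Charge continuity gives I_d = I = 0.0224 A between the plates.
Inverting I_d = ε₀ A dE/dt gives dE/dt = 0.0224 / (8.85×10^-12 · 0.01142) = 2.22×10^11 V/(m·s).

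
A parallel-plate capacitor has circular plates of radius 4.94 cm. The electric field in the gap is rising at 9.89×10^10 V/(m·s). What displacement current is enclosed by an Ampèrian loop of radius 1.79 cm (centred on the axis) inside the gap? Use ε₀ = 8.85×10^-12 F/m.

8.81×10^-4 A

I_d = ε₀ dΦ_E/dt = ε₀ πR² (dE/dt) = (8.85×10^-12)(7.667×10^-3)(9.89×10^10) = 6.711×10^-3 A through the full plate area.
Through an area πr² the displacement current is I_d·(πr²/πR²) = I_d (r/R)² = 8.81×10^-4 A.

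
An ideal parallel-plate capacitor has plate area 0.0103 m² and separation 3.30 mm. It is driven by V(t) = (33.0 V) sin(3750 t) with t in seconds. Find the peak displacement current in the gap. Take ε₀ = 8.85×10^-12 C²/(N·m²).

(dE/dt)_max = V₀ω/d = 3.750×10^7 V/(m·s); ω = 3750 rad/s.
I_d,max = ε₀ A (dE/dt)_max = (8.85×10^-12)(0.0103)(3.750×10^7) = 3.42×10^-6 A.

3.42×10^-6 A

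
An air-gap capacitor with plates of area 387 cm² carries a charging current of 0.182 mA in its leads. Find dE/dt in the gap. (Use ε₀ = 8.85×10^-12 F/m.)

5.31×10^8 V/(m·s)

By continuity, I_d in the gap equals the 0.182 mA flowing in the wire.
Since I_d = ε₀ A dE/dt, dE/dt = I_d/(ε₀A) = (1.82×10^-4)/((8.85×10^-12)(0.0387)) = 5.31×10^8 V/(m·s).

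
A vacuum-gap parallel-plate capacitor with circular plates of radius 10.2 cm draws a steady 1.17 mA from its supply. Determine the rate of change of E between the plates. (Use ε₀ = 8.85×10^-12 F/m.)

4.04×10^9 V/(m·s)

The displacement current between the plates equals the conduction current, I_d = 1.17 mA.
Since I_d = ε₀ A dE/dt, dE/dt = I_d/(ε₀A) = (1.17×10^-3)/((8.85×10^-12)(0.03269)) = 4.04×10^9 V/(m·s).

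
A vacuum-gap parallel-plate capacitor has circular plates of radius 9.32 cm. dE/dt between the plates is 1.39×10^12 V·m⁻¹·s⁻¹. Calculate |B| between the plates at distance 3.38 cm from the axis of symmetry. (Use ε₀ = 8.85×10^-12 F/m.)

2.61×10^-7 T

Through the whole plate area (πR² = 0.02729 m²), I_d = ε₀ πR² dE/dt = 0.3357 A.
An Ampèrian loop of radius r encloses a fraction (r/R)² of I_d. Then B·2πr = μ₀ I_d (r/R)², giving B = μ₀ I_d r/(2πR²) = 2.61×10^-7 T.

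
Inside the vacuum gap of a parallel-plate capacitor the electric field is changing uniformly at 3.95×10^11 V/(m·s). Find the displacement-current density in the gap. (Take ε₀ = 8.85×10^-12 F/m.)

3.50 A/m²

The displacement-current density is ε₀ ∂E/∂t = (8.85×10^-12)(3.95×10^11) = 3.50 A/m².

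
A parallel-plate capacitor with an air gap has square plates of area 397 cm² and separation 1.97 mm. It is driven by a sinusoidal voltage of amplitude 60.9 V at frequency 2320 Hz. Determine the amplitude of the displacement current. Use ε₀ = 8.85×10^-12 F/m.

(dE/dt)_max = V₀ω/d = 4.507×10^8 V/(m·s); ω = 2πf = 1.458×10^4 rad/s.
I_d,max = ε₀ A (dE/dt)_max = (8.85×10^-12)(0.0397)(4.507×10^8) = 1.58×10^-4 A.

1.58×10^-4 A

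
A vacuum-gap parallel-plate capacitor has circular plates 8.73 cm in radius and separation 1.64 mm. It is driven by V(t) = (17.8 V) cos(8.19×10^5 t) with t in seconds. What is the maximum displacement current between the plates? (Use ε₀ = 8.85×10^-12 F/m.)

1.88×10^-3 A

The displacement current equals the conduction current C dV/dt, which peaks at C V₀ ω.
With C = ε₀A/d = (8.85×10^-12)(0.02394)/(1.64×10^-3) = 1.292×10^-10 F and ω = 8.19×10^5 rad/s, I_d,max = (1.292×10^-10)(17.8)(8.19×10^5) = 1.88×10^-3 A.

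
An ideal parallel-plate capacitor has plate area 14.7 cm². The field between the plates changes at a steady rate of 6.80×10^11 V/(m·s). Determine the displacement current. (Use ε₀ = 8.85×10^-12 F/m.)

8.85×10^-3 A

I_d = ε₀ A (dE/dt) = (8.85×10^-12)(1.47×10^-3 m²)(6.80×10^11) = 8.85×10^-3 A.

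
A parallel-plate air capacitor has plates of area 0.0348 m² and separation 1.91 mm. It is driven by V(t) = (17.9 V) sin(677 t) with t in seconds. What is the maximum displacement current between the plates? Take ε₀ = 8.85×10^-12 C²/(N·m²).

1.95×10^-6 A

The displacement current equals the conduction current C dV/dt, which peaks at C V₀ ω.
With C = ε₀A/d = (8.85×10^-12)(0.0348)/(1.91×10^-3) = 1.612×10^-10 F and ω = 677 rad/s, I_d,max = (1.612×10^-10)(17.9)(677) = 1.95×10^-6 A.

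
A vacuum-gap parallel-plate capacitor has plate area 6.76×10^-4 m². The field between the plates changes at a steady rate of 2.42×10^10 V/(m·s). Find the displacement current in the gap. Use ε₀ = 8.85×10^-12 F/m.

With a uniform field, Φ_E = EA, so I_d = ε₀ A dE/dt = 1.45×10^-4 A.

1.45×10^-4 A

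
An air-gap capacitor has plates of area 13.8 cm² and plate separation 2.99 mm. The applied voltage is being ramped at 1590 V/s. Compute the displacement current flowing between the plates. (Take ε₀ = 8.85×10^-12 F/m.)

E = V/d so dE/dt = (dV/dt)/d = 5.318×10^5 V/(m·s), and I_d = ε₀ A dE/dt = (8.85×10^-12)(1.38×10^-3)(5.318×10^5) = 6.49×10^-9 A.

6.49×10^-9 A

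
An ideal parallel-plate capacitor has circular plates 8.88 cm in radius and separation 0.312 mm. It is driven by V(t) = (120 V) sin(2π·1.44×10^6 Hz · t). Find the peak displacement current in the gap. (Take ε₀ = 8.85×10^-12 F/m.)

The displacement current equals the conduction current C dV/dt, which peaks at C V₀ ω.
With C = ε₀A/d = (8.85×10^-12)(0.02477)/(3.12×10^-4) = 7.026×10^-10 F and ω = 2πf = 9.048×10^6 rad/s, I_d,max = (7.026×10^-10)(120)(9.048×10^6) = 0.763 A.

0.763 A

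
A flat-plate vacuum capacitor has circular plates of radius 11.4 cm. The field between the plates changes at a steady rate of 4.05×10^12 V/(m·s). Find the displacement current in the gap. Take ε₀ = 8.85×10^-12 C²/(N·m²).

1.46 A

I_d = ε₀ A (dE/dt) = (8.85×10^-12)(0.04083 m²)(4.05×10^12) = 1.46 A.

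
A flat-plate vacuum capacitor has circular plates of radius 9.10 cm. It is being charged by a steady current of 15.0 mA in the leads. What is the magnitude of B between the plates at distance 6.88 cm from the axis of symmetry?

Between the plates the displacement current equals the wire current: I_d = 15.0 mA = 0.0150 A.
An Ampèrian loop of radius r encloses a fraction (r/R)² of I_d. Then B·2πr = μ₀ I_d (r/R)², giving B = μ₀ I_d r/(2πR²) = 2.49×10^-8 T.

2.49×10^-8 T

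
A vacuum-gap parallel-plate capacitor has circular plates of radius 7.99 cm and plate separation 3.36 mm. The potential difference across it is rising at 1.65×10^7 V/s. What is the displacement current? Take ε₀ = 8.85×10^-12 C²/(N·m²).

E = V/d so dE/dt = (dV/dt)/d = 4.911×10^9 V/(m·s), and I_d = ε₀ A dE/dt = (8.85×10^-12)(0.02006)(4.911×10^9) = 8.72×10^-4 A.

8.72×10^-4 A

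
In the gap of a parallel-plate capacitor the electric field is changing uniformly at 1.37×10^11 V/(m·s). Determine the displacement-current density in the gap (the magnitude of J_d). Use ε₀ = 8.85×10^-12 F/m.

1.21 A/m²

J_d = ε₀ ∂E/∂t, so J_d = 1.21 A/m².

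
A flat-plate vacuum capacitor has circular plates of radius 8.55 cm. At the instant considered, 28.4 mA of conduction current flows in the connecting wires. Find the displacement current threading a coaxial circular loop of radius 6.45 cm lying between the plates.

Between the plates the displacement current equals the wire current: I_d = 28.4 mA = 0.0284 A.
Through an area πr² the displacement current is I_d·(πr²/πR²) = I_d (r/R)² = 0.0162 A.

0.0162 A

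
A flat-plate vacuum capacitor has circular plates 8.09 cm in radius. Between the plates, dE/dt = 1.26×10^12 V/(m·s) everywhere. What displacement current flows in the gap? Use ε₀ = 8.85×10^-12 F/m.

0.229 A

The displacement current is ε₀ times dΦ_E/dt = ε₀ A dE/dt = (8.85×10^-12)(0.02056)(1.26×10^12) = 0.229 A.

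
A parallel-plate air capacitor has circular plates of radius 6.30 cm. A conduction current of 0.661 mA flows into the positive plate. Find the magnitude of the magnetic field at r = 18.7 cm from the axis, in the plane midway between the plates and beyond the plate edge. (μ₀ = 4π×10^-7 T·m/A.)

No conduction current crosses the gap, so I_d there equals the 6.61×10^-4 A in the leads.
Outside the plates the loop encloses all of I_d, so B·2πr = μ₀ I_d and B = 7.07×10^-10 T.

7.07×10^-10 T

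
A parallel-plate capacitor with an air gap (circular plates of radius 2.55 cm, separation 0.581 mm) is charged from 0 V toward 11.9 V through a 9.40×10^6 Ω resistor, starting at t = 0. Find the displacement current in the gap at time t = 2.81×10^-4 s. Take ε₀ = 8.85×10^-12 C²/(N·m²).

4.84×10^-7 A

C = ε₀A/d = (8.85×10^-12)(2.043×10^-3)/(5.81×10^-4) = 3.112×10^-11 F and τ = RC = 2.925×10^-4 s. I_d in the gap equals the RC charging current.
I_d(t) = (V₀/R) e^(−t/τ) = 1.266×10^-6 · e^(−0.9607) = 4.84×10^-7 A.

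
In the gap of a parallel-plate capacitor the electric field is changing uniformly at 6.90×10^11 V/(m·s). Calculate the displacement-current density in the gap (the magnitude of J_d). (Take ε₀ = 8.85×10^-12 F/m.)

6.11 A/m²

J_d = ε₀ ∂E/∂t, so J_d = 6.11 A/m².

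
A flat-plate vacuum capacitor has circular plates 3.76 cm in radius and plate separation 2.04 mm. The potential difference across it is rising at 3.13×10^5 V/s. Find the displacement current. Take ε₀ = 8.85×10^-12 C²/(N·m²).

6.03×10^-6 A

The displacement current equals the charging current C dV/dt. With C = ε₀A/d = (8.85×10^-12)(4.441×10^-3)/(2.04×10^-3) = 1.927×10^-11 F, I_d = (1.927×10^-11)(3.13×10^5) = 6.03×10^-6 A.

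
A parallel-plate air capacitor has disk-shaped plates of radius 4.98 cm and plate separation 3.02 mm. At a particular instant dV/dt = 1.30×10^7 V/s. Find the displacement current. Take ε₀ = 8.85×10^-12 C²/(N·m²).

The field between the plates is E = V/d, so dE/dt = (1.30×10^7)/(3.02×10^-3 m) = 4.305×10^9 V/(m·s).
I_d = ε₀ A (dE/dt) = (8.85×10^-12)(7.791×10^-3)(4.305×10^9) = 2.97×10^-4 A.

2.97×10^-4 A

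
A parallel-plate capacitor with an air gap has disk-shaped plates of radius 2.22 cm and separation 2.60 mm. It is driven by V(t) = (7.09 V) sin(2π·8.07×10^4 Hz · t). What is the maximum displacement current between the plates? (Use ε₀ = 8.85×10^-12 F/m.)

(dE/dt)_max = V₀ω/d = 1.383×10^9 V/(m·s); ω = 2πf = 5.071×10^5 rad/s.
I_d,max = ε₀ A (dE/dt)_max = (8.85×10^-12)(1.548×10^-3)(1.383×10^9) = 1.89×10^-5 A.

1.89×10^-5 A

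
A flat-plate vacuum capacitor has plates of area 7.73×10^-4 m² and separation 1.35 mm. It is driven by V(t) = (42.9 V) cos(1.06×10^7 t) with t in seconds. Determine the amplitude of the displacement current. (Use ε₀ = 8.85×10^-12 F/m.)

2.30×10^-3 A

C = ε₀A/d = (8.85×10^-12)(7.73×10^-4)/(1.35×10^-3) = 5.067×10^-12 F; ω = 1.06×10^7 rad/s.
I_d = C dV/dt, so |I_d|_max = C V₀ ω = (5.067×10^-12)(42.9)(1.06×10^7) = 2.30×10^-3 A.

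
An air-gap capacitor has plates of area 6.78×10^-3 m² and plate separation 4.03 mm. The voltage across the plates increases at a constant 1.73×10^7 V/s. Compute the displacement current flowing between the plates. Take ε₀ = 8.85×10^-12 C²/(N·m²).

2.58×10^-4 A

C = ε₀A/d = (8.85×10^-12)(6.78×10^-3)/(4.03×10^-3) = 1.489×10^-11 F.
I_d = C dV/dt = (1.489×10^-11)(1.73×10^7) = 2.58×10^-4 A.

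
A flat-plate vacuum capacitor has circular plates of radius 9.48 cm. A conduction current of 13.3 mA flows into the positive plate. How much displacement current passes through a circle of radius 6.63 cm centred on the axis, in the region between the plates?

6.51×10^-3 A

No conduction current crosses the gap, so I_d there equals the 0.0133 A in the leads.
Since J_d is uniform, the enclosed fraction is (r/R)² = 0.4891, giving I_d,enc = 6.51×10^-3 A.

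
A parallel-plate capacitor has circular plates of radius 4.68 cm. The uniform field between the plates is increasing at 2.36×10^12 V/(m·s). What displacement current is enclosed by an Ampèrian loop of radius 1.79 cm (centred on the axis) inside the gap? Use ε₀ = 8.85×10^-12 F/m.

Total displacement current: I_d = ε₀(πR²)(dE/dt) = (8.85×10^-12)(6.881×10^-3)(2.36×10^12) = 0.1437 A.
Since J_d is uniform, the enclosed fraction is (r/R)² = 0.1463, giving I_d,enc = 0.0210 A.

0.0210 A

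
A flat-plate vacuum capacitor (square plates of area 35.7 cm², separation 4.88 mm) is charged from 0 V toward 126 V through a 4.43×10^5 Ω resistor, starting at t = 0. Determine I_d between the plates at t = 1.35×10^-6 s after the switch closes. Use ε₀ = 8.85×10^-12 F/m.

1.78×10^-4 A

C = ε₀A/d = (8.85×10^-12)(3.57×10^-3)/(4.88×10^-3) = 6.474×10^-12 F, so τ = RC = 2.868×10^-6 s.
The conduction current is I(t) = (V₀/R) e^(−t/τ), and the displacement current between the plates equals it.
t/τ = 0.4707; I_d = (126/4.43×10^5) · e^(−0.4707) = (2.844×10^-4)(0.6246) = 1.78×10^-4 A.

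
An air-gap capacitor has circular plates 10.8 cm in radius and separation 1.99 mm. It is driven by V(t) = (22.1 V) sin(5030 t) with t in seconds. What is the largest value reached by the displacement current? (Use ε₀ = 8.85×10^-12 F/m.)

(dE/dt)_max = V₀ω/d = 5.586×10^7 V/(m·s); ω = 5030 rad/s.
I_d,max = ε₀ A (dE/dt)_max = (8.85×10^-12)(0.03664)(5.586×10^7) = 1.81×10^-5 A.

1.81×10^-5 A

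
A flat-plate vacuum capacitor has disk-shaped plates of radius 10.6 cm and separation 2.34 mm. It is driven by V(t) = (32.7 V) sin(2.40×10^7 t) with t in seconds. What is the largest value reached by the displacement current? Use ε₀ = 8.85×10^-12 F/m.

0.105 A

(dE/dt)_max = V₀ω/d = 3.354×10^11 V/(m·s); ω = 2.40×10^7 rad/s.
I_d,max = ε₀ A (dE/dt)_max = (8.85×10^-12)(0.03530)(3.354×10^11) = 0.105 A.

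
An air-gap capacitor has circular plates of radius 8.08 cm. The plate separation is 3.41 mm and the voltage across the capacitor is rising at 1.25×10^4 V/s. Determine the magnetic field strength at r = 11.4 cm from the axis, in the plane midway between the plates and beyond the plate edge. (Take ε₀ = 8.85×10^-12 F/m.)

dE/dt = (dV/dt)/d = 3.666×10^6 V/(m·s); I_d = ε₀(πR²)(dE/dt) = (8.85×10^-12)(0.02051)(3.666×10^6) = 6.654×10^-7 A.
With r > R the enclosed displacement current is the full I_d; B = μ₀ I_d / (2πr) = 1.17×10^-12 T.

1.17×10^-12 T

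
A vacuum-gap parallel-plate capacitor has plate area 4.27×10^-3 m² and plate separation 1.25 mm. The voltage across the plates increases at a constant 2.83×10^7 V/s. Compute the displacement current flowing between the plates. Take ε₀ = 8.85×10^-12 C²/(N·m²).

8.56×10^-4 A

C = ε₀A/d = (8.85×10^-12)(4.27×10^-3)/(1.25×10^-3) = 3.023×10^-11 F.
I_d = C dV/dt = (3.023×10^-11)(2.83×10^7) = 8.56×10^-4 A.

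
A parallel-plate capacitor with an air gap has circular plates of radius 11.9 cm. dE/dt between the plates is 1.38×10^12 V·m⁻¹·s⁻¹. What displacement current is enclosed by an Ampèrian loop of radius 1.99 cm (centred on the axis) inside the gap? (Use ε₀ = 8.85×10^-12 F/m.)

Total displacement current: I_d = ε₀(πR²)(dE/dt) = (8.85×10^-12)(0.04449)(1.38×10^12) = 0.5434 A.
Through an area πr² the displacement current is I_d·(πr²/πR²) = I_d (r/R)² = 0.0152 A.

0.0152 A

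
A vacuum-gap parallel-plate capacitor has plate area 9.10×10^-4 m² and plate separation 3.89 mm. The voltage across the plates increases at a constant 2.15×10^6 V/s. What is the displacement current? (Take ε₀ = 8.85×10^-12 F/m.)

4.45×10^-6 A

The displacement current equals the charging current C dV/dt. With C = ε₀A/d = (8.85×10^-12)(9.10×10^-4)/(3.89×10^-3) = 2.070×10^-12 F, I_d = (2.070×10^-12)(2.15×10^6) = 4.45×10^-6 A.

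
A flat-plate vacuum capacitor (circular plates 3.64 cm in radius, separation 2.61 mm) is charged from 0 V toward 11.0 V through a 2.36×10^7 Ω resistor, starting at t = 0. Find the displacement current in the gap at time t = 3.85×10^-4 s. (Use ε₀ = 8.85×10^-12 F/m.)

With C = ε₀A/d = (8.85×10^-12)(4.162×10^-3)/(2.61×10^-3) = 1.411×10^-11 F, the time constant is τ = RC = 3.330×10^-4 s, so t/τ = 1.156 and e^(−t/τ) = 0.3147.
I_d = I_cond = (V₀/R) e^(−t/τ) = (4.661×10^-7)(0.3147) = 1.47×10^-7 A.

1.47×10^-7 A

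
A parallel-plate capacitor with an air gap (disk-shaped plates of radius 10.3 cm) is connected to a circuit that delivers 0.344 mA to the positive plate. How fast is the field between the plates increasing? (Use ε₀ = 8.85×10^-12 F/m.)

1.17×10^9 V/(m·s)

By continuity, I_d in the gap equals the 0.344 mA flowing in the wire.
Then dE/dt = I_d/(ε₀A) = 1.17×10^9 V/(m·s).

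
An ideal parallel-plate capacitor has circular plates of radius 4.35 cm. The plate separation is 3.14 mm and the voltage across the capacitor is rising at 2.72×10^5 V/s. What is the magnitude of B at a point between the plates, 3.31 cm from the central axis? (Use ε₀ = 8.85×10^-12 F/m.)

1.59×10^-11 T

With E = V/d, dE/dt = 8.662×10^7 V/(m·s) and πR² = 5.945×10^-3 m², giving I_d = ε₀ πR² dE/dt = 4.557×10^-6 A.
For r < R the Ampère–Maxwell law gives B(2πr) = μ₀ I_d (r²/R²), so B = μ₀ I_d r/(2πR²) = (4π×10^-7)(4.557×10^-6)(0.0331)/(2π·0.0435²) = 1.59×10^-11 T.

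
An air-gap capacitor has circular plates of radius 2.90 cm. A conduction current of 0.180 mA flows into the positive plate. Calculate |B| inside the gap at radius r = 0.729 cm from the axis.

No conduction current crosses the gap, so I_d there equals the 1.80×10^-4 A in the leads.
∮B·dl = μ₀ I_d,enc with I_d,enc = I_d r²/R² = 1.137×10^-5 A; so B = μ₀ I_d,enc/(2πr) = 3.12×10^-10 T.

3.12×10^-10 T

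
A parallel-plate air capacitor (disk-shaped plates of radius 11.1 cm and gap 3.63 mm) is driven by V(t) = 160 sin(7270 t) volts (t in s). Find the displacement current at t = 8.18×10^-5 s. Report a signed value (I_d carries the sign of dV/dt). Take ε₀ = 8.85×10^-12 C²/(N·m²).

dE/dt = (V₀ω/d)·cos(ωt) with ωt = 0.594686 rad: (160)(7270)(0.8283)/(3.63×10^-3) = 2.654×10^8 V/(m·s).
I_d = ε₀ A dE/dt = (8.85×10^-12)(0.03871)(2.654×10^8) = 9.09×10^-5 A.

9.09×10^-5 A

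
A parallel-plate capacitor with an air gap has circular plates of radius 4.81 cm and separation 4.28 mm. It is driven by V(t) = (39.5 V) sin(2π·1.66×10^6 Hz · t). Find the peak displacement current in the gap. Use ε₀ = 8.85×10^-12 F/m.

(dE/dt)_max = V₀ω/d = 9.626×10^10 V/(m·s); ω = 2πf = 1.043×10^7 rad/s.
I_d,max = ε₀ A (dE/dt)_max = (8.85×10^-12)(7.268×10^-3)(9.626×10^10) = 6.19×10^-3 A.

6.19×10^-3 A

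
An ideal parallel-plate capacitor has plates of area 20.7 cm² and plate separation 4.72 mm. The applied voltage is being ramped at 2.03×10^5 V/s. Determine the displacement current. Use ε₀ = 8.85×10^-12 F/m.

The field between the plates is E = V/d, so dE/dt = (2.03×10^5)/(4.72×10^-3 m) = 4.301×10^7 V/(m·s).
I_d = ε₀ A (dE/dt) = (8.85×10^-12)(2.07×10^-3)(4.301×10^7) = 7.88×10^-7 A.

7.88×10^-7 A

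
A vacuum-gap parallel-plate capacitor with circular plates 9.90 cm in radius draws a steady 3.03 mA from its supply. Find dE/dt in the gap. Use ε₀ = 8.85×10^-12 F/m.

1.11×10^10 V/(m·s)

The displacement current between the plates equals the conduction current, I_d = 3.03 mA.
Inverting I_d = ε₀ A dE/dt gives dE/dt = 3.03×10^-3 / (8.85×10^-12 · 0.03079) = 1.11×10^10 V/(m·s).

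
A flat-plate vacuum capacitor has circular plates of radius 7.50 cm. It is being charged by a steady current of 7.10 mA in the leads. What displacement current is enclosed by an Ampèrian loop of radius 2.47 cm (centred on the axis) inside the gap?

By continuity the displacement current in the gap matches the conduction current: I_d = 7.10×10^-3 A.
Through an area πr² the displacement current is I_d·(πr²/πR²) = I_d (r/R)² = 7.70×10^-4 A.

7.70×10^-4 A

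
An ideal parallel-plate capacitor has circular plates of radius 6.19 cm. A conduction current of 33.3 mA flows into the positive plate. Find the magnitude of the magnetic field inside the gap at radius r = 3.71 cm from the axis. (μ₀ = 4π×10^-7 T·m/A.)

Between the plates the displacement current equals the wire current: I_d = 33.3 mA = 0.0333 A.
For r < R the Ampère–Maxwell law gives B(2πr) = μ₀ I_d (r²/R²), so B = μ₀ I_d r/(2πR²) = (4π×10^-7)(0.0333)(0.0371)/(2π·0.0619²) = 6.45×10^-8 T.

6.45×10^-8 T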